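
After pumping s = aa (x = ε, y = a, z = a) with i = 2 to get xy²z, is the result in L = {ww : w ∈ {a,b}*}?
No

xy²z = ε · aa · a = aaa.
aaa has odd length 3, so it cannot be written as ww and is not in L.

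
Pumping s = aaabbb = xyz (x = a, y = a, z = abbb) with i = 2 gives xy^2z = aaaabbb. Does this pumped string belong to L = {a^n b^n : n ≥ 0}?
No

xy²z = a · aa · abbb = aaaabbb.
aaaabbb has 4 a's and 3 b's; 4 ≠ 3, so it is not in L.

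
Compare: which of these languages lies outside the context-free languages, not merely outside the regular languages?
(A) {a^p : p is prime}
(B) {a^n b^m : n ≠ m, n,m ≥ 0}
(A) {a^p : p is prime}

(A) {a^p : p is prime} requires the CFL pumping lemma.

- {a^n b^m : n ≠ m, n,m ≥ 0} is context-free (but not regular)
  • Can be shown non-regular with the regular pumping lemma
  • After pumping a's, we can make n = m

- {a^p : p is prime} is NOT context-free
  • Requires the CFL pumping lemma to prove
  • The CFL pumping lemma also fails because prime gaps are unbounded

The CFL pumping lemma is "stronger" in that it can prove non-membership
in the larger class of context-free languages.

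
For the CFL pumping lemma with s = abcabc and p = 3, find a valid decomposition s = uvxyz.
u='ab', v='c', x='a', y='b', z='c'

For s = abcabc with pumping length p = 3:

One valid decomposition:
- u = 'ab'
- v = 'c'
- x = 'a'
- y = 'b'
- z = 'c'

Verification:
- uvxyz = 'ab' + 'c' + 'a' + 'b' + 'c' = abcabc ✓
- |vxy| = |'cab'| = 3 ≤ 3 ✓
- |vy| = |'cb'| = 2 > 0 ✓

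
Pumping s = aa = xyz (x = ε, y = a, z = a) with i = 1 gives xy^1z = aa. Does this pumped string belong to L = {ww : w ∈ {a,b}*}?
Yes

xy¹z = ε · a · a = aa.
aa splits into halves a · a, which are equal, so it is in L (w = a).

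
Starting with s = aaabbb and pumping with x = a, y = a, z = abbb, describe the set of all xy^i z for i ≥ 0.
{xy^i z : i ≥ 0} = {a^(2+i) b^3 : i ≥ 0} = {aabbb, aaabbb, aaaabbb, ...}

With x = a, y = a, z = abbb: Starting with aaabbb and pumping the second 'a', we get strings with 2+i a's followed by 3 b's for i = 0, 1, 2, ...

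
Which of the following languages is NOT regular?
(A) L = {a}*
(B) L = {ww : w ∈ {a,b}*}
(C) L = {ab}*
(B) {ww : w ∈ {a,b}*}

(B) L = {ww : w ∈ {a,b}*} is NOT regular.

The pumping lemma can be used to prove this:
After pumping, the two halves no longer match

The other languages are regular because they can be recognized by finite automata.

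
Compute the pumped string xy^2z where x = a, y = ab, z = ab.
aababab

Given x = 'a', y = 'ab', z = 'ab' and i = 2:

xy^2z = x + y·y·...·y (2 times) + z
       = 'a' + 'ab'^2 + 'ab'
       = 'a' + 'abab' + 'ab'
       = 'aababab'

The pumped string is 'aababab' with length 7.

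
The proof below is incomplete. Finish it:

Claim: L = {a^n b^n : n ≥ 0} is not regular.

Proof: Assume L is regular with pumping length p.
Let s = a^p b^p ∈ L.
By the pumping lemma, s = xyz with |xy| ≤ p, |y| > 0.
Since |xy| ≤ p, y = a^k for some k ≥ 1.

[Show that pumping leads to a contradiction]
Consider xy²z = a^(p+k) b^p.

Since k ≥ 1, we have p + k > p.
So xy²z has more a's than b's: (p+k) a's vs p b's.
This means xy²z ∉ L because a^n b^n requires equal counts.

This contradicts the pumping lemma which states xy²z ∈ L.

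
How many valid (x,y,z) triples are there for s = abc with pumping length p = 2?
3

For s = 'abc' with pumping length p = 2:

Constraints: |xy| ≤ 2, |y| > 0

Valid decompositions (|xy| ≤ p, |y| ≥ 1):
  • x='', y='a', z='bc'
  • x='a', y='b', z='c'
  • x='', y='ab', z='c'

Total count: 3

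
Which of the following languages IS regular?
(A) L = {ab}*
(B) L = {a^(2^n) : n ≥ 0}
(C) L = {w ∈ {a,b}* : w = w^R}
(A) {ab}*

(A) L = {ab}* is regular.

This can be recognized by a finite automaton (DFA/NFA).
Regular expressions like {ab}* define regular languages.

The other choices are not regular:
- {a^(2^n) : n ≥ 0}: After pumping, length is no longer a power of 2
- {w ∈ {a,b}* : w = w^R}: After pumping, the string is no longer symmetric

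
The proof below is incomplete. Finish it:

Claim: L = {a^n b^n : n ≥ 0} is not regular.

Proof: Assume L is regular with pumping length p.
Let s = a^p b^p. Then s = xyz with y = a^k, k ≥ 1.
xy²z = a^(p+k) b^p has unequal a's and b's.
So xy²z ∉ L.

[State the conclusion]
This contradicts the pumping lemma for regular languages,
which guarantees xy^i z ∈ L for all i ≥ 0.

Since our assumption that L is regular leads to a contradiction,
we conclude that L = {a^n b^n : n ≥ 0} is NOT regular. ∎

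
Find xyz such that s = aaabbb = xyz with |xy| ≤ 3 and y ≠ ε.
x = '', y = 'aaa', z = 'bbb'

For s = aaabbb and p = 3, one valid decomposition is:
- x = '' (length 0)
- y = 'aaa' (length 3)
- z = 'bbb' (length 3)

Verification:
- xyz = '' + 'aaa' + 'bbb' = aaabbb ✓
- |xy| = 3 ≤ 3 ✓
- |y| = 3 > 0 ✓

All pumping lemma constraints are satisfied.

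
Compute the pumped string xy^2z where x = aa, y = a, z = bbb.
aaaabbb

Given x = 'aa', y = 'a', z = 'bbb' and i = 2:

xy^2z = x + y·y·...·y (2 times) + z
       = 'aa' + 'a'^2 + 'bbb'
       = 'aa' + 'aa' + 'bbb'
       = 'aaaabbb'

The pumped string is 'aaaabbb' with length 7.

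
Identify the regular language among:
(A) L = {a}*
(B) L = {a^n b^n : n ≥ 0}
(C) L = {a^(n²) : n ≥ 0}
(A) {a}*

(A) L = {a}* is regular.

This can be recognized by a finite automaton (DFA/NFA).
Regular expressions like {a}* define regular languages.

The other choices are not regular:
- {a^(n²) : n ≥ 0}: After pumping, length is no longer a perfect square
- {a^n b^n : n ≥ 0}: After pumping, the number of a's and b's become unequal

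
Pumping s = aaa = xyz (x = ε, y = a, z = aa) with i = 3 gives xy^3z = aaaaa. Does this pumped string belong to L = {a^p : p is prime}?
Yes

xy³z = ε · aaa · aa = aaaaa.
aaaaa has length 5, which is prime, so it is in L.
(A single pumped string landing in L is not a contradiction by itself; a non-regularity proof needs some i for which xy^i z ∉ L, for every admissible decomposition.)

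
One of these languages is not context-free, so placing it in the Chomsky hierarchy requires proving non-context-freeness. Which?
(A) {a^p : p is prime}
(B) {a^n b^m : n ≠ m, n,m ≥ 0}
(A) {a^p : p is prime}

(A) {a^p : p is prime} requires the CFL pumping lemma.

- {a^n b^m : n ≠ m, n,m ≥ 0} is context-free (but not regular)
  • Can be shown non-regular with the regular pumping lemma
  • After pumping a's, we can make n = m

- {a^p : p is prime} is NOT context-free
  • Requires the CFL pumping lemma to prove
  • The CFL pumping lemma also fails because prime gaps are unbounded

The CFL pumping lemma is "stronger" in that it can prove non-membership
in the larger class of context-free languages.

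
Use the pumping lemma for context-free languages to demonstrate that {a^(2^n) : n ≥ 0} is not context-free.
Assume for contradiction that L is context-free, and let p ≥ 1 be the pumping length given by the pumping lemma for CFLs.
Choose s = a^(2^p). Then s ∈ L and |s| = 2^p ≥ p.
By the CFL pumping lemma, s = uvxyz for some u, v, x, y, z with |vxy| ≤ p, |vy| ≥ 1, and uv^i xy^i z ∈ L for every i ≥ 0.
All symbols are a's, so only lengths matter: let k = |vy|, with 1 ≤ k ≤ |vxy| ≤ p < 2^p.

Take i = 2: |uv²xy²z| = 2^p + k, and 2^p < 2^p + k < 2^p + 2^p = 2^(p+1).
So the length lies strictly between consecutive powers of two and is not a power of 2; uv²xy²z ∉ L.

This contradicts the CFL pumping lemma, which requires uv^i xy^i z ∈ L for all i ≥ 0.
Hence L = {a^(2^n) : n ≥ 0} is not context-free. ∎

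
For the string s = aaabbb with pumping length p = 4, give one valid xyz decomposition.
x = '', y = 'aaab', z = 'bb'

For s = aaabbb and p = 4, one valid decomposition is:
- x = '' (length 0)
- y = 'aaab' (length 4)
- z = 'bb' (length 2)

Verification:
- xyz = '' + 'aaab' + 'bb' = aaabbb ✓
- |xy| = 4 ≤ 4 ✓
- |y| = 4 > 0 ✓

All pumping lemma constraints are satisfied.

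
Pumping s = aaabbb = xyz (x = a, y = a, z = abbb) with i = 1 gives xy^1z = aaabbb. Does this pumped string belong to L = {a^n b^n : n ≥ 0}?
Yes

xy¹z = a · a · abbb = aaabbb.
aaabbb = a^3 b^3 has equal counts (3 = 3), so it is in L.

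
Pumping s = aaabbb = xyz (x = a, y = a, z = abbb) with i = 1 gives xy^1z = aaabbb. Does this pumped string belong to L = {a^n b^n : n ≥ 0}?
Yes

xy¹z = a · a · abbb = aaabbb.
aaabbb = a^3 b^3 has equal counts (3 = 3), so it is in L.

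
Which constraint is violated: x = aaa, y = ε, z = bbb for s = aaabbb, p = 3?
Violated: |y| > 0

The decomposition x = aaa, y = ε, z = bbb for s = aaabbb with p = 3
violates the constraint: |y| > 0

|y| = 0, but the pumping lemma requires |y| > 0 (y must be non-empty).

Pumping lemma constraints:
1. xyz = s (decomposition is valid)
2. |xy| ≤ p
3. |y| > 0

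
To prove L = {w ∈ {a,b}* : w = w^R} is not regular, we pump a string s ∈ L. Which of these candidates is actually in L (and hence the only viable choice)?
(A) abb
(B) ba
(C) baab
(C) baab

The pumping lemma is applied to a string s that lies in L, so first check membership of each option:
- (A) abb reversed is bba ≠ abb, so it is not a palindrome and is not in L ✗
- (B) ba reversed is ab ≠ ba, so it is not a palindrome and is not in L ✗
- (C) baab reversed is baab, the same string, so it is a palindrome and is in L ✓

Only (C) baab is in L, so it is the only candidate that could play the role of s.
(In a complete proof one picks s in terms of the pumping length p so that |s| ≥ p is guaranteed; a fixed string like baab illustrates the shape of such an s.)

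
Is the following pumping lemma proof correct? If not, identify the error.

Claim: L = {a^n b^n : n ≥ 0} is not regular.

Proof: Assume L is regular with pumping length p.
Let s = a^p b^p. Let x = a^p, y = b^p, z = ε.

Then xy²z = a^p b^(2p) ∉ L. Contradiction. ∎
The proof is INCORRECT.

Error: The decomposition violates |xy| ≤ p.
With x = a^p and y = b^p, we have |xy| = 2p > p.
The pumping lemma requires |xy| ≤ p, so y must be within the first p characters.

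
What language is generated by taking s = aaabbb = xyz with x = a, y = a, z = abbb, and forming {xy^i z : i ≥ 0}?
{xy^i z : i ≥ 0} = {a^(2+i) b^3 : i ≥ 0} = {aabbb, aaabbb, aaaabbb, ...}

With x = a, y = a, z = abbb: Starting with aaabbb and pumping the second 'a', we get strings with 2+i a's followed by 3 b's for i = 0, 1, 2, ...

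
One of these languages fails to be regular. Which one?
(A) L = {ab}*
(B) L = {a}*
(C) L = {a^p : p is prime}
(C) {a^p : p is prime}

(C) L = {a^p : p is prime} is NOT regular.

The pumping lemma can be used to prove this:
After pumping, the length becomes composite

The other languages are regular because they can be recognized by finite automata.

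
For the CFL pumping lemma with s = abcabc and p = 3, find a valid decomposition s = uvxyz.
u='ab', v='c', x='a', y='b', z='c'

For s = abcabc with pumping length p = 3:

One valid decomposition:
- u = 'ab'
- v = 'c'
- x = 'a'
- y = 'b'
- z = 'c'

Verification:
- uvxyz = 'ab' + 'c' + 'a' + 'b' + 'c' = abcabc ✓
- |vxy| = |'cab'| = 3 ≤ 3 ✓
- |vy| = |'cb'| = 2 > 0 ✓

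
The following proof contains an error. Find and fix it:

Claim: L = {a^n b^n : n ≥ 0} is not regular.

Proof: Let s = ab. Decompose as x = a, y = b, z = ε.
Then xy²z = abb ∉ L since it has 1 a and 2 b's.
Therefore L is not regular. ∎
Error: The string s = ab might be shorter than the pumping length p.

Correction: Choose s = a^p b^p to ensure |s| ≥ p. Also, the decomposition is wrong: with |xy| ≤ p, y cannot include b's when s starts with p a's.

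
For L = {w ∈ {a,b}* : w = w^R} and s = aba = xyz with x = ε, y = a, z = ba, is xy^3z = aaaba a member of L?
No

xy³z = ε · aaa · ba = aaaba.
aaaba reversed is abaaa ≠ aaaba, so it is not a palindrome and is not in L.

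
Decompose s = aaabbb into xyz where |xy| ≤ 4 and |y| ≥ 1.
x = 'a', y = 'aa', z = 'bbb'

For s = aaabbb and p = 4, one valid decomposition is:
- x = 'a' (length 1)
- y = 'aa' (length 2)
- z = 'bbb' (length 3)

Verification:
- xyz = 'a' + 'aa' + 'bbb' = aaabbb ✓
- |xy| = 3 ≤ 4 ✓
- |y| = 2 > 0 ✓

All pumping lemma constraints are satisfied.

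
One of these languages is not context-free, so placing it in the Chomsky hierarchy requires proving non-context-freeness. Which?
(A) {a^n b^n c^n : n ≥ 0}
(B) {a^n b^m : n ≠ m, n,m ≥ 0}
(A) {a^n b^n c^n : n ≥ 0}

(A) {a^n b^n c^n : n ≥ 0} requires the CFL pumping lemma.

- {a^n b^m : n ≠ m, n,m ≥ 0} is context-free (but not regular)
  • Can be shown non-regular with the regular pumping lemma
  • After pumping a's, we can make n = m

- {a^n b^n c^n : n ≥ 0} is NOT context-free
  • Requires the CFL pumping lemma to prove
  • Cannot maintain three equal counts simultaneously

The CFL pumping lemma is "stronger" in that it can prove non-membership
in the larger class of context-free languages.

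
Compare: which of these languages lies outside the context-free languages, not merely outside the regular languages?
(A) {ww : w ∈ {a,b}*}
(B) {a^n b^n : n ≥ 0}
(A) {ww : w ∈ {a,b}*}

(A) {ww : w ∈ {a,b}*} requires the CFL pumping lemma.

- {a^n b^n : n ≥ 0} is context-free (but not regular)
  • Can be shown non-regular with the regular pumping lemma
  • After pumping, the number of a's and b's become unequal

- {ww : w ∈ {a,b}*} is NOT context-free
  • Requires the CFL pumping lemma to prove
  • Even a PDA cannot compare two arbitrary halves symbol by symbol; CFL pumping on a^p b^p a^p b^p fails

The CFL pumping lemma is "stronger" in that it can prove non-membership
in the larger class of context-free languages.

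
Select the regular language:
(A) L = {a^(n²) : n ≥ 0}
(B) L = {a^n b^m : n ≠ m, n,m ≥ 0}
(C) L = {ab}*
(C) {ab}*

(C) L = {ab}* is regular.

This can be recognized by a finite automaton (DFA/NFA).
Regular expressions like {ab}* define regular languages.

The other choices are not regular:
- {a^n b^m : n ≠ m, n,m ≥ 0}: After pumping a's, we can make n = m
- {a^(n²) : n ≥ 0}: After pumping, length is no longer a perfect square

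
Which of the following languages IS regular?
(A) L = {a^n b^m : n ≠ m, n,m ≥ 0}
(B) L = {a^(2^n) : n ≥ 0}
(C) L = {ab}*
(C) {ab}*

(C) L = {ab}* is regular.

This can be recognized by a finite automaton (DFA/NFA).
Regular expressions like {ab}* define regular languages.

The other choices are not regular:
- {a^n b^m : n ≠ m, n,m ≥ 0}: After pumping a's, we can make n = m
- {a^(2^n) : n ≥ 0}: After pumping, length is no longer a power of 2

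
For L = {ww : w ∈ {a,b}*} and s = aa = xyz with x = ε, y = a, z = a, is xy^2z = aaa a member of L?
No

xy²z = ε · aa · a = aaa.
aaa has odd length 3, so it cannot be written as ww and is not in L.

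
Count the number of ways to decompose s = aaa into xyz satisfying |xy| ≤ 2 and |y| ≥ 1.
3

For s = 'aaa' with pumping length p = 2:

Constraints: |xy| ≤ 2, |y| > 0

Valid decompositions (|xy| ≤ p, |y| ≥ 1):
  • x='', y='a', z='aa'
  • x='a', y='a', z='a'
  • x='', y='aa', z='a'

Total count: 3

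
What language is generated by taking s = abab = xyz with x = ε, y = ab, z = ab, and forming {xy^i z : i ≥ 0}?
{xy^i z : i ≥ 0} = {(ab)^(i+1) : i ≥ 0} = {ab, abab, ababab, ...}

With x = ε, y = ab, z = ab: Pumping 'ab' gives strings of alternating a's and b's.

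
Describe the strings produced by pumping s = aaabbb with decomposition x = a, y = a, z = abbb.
{xy^i z : i ≥ 0} = {a^(2+i) b^3 : i ≥ 0} = {aabbb, aaabbb, aaaabbb, ...}

With x = a, y = a, z = abbb: Starting with aaabbb and pumping the second 'a', we get strings with 2+i a's followed by 3 b's for i = 0, 1, 2, ...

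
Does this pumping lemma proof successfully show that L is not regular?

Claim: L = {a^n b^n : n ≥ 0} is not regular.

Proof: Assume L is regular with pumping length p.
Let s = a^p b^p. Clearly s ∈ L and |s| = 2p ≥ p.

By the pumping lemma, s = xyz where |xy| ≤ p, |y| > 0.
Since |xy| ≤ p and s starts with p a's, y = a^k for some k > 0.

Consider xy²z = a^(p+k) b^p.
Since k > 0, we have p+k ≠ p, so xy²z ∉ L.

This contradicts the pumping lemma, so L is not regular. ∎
The proof is correct.

This proof is valid because:
1. The string s = a^p b^p is correctly in L
2. The decomposition analysis is correct: y must consist only of a's
3. The contradiction is valid: pumping increases a's but not b's
4. The conclusion follows logically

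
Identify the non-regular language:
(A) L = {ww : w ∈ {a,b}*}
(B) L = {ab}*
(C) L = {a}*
(A) {ww : w ∈ {a,b}*}

(A) L = {ww : w ∈ {a,b}*} is NOT regular.

The pumping lemma can be used to prove this:
After pumping, the two halves no longer match

The other languages are regular because they can be recognized by finite automata.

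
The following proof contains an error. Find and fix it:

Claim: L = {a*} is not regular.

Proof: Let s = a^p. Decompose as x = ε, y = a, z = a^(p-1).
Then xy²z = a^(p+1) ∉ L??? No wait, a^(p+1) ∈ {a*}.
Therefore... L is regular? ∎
Error: The proof attempts to show a*  is not regular, but a* IS regular!

Correction: a* is a regular language (recognized by a simple DFA with one accepting state and self-loop on 'a'). The pumping lemma can only prove non-regularity, not regularity. For regular languages, pumping always works.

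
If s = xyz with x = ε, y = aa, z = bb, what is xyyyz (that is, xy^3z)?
aaaaaabb

Given x = '', y = 'aa', z = 'bb' and i = 3:

xy^3z = x + y·y·...·y (3 times) + z
       = '' + 'aa'^3 + 'bb'
       = '' + 'aaaaaa' + 'bb'
       = 'aaaaaabb'

The pumped string is 'aaaaaabb' with length 8.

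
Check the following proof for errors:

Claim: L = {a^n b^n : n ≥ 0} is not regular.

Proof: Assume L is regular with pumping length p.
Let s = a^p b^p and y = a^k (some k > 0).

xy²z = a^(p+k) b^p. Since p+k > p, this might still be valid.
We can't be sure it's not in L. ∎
The proof is INCORRECT.

Error: The conclusion is wrong.
xy²z = a^(p+k) b^p is definitely NOT in L because the number of a's (p+k) ≠ number of b's (p).
The proof incorrectly doubts what is actually a valid contradiction.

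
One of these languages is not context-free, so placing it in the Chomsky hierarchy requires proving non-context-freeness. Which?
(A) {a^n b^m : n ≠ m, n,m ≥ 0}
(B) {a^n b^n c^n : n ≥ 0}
(B) {a^n b^n c^n : n ≥ 0}

(B) {a^n b^n c^n : n ≥ 0} requires the CFL pumping lemma.

- {a^n b^m : n ≠ m, n,m ≥ 0} is context-free (but not regular)
  • Can be shown non-regular with the regular pumping lemma
  • After pumping a's, we can make n = m

- {a^n b^n c^n : n ≥ 0} is NOT context-free
  • Requires the CFL pumping lemma to prove
  • Cannot maintain three equal counts simultaneously

The CFL pumping lemma is "stronger" in that it can prove non-membership
in the larger class of context-free languages.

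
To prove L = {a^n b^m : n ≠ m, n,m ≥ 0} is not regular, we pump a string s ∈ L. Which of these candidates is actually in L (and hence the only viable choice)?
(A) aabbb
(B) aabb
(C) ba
(A) aabbb

The pumping lemma is applied to a string s that lies in L, so first check membership of each option:
- (A) aabbb = a^2 b^3 with 2 ≠ 3, so it is in L ✓
- (B) aabb = a^2 b^2 has n = m = 2, so it is not in L ✗
- (C) ba has an a after a b, so it is not of the form a^n b^m and is not in L ✗

Only (A) aabbb is in L, so it is the only candidate that could play the role of s.
(In a complete proof one picks s in terms of the pumping length p so that |s| ≥ p is guaranteed; a fixed string like aabbb illustrates the shape of such an s.)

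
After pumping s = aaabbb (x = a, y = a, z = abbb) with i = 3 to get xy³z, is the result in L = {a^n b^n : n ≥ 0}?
No

xy³z = a · aaa · abbb = aaaaabbb.
aaaaabbb has 5 a's and 3 b's; 5 ≠ 3, so it is not in L.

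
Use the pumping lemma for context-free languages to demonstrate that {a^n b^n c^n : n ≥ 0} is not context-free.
Assume for contradiction that L is context-free, and let p ≥ 1 be the pumping length given by the pumping lemma for CFLs.
Choose s = a^p b^p c^p. Then s ∈ L and |s| = 3p ≥ p.
By the CFL pumping lemma, s = uvxyz for some u, v, x, y, z with |vxy| ≤ p, |vy| ≥ 1, and uv^i xy^i z ∈ L for every i ≥ 0.

Because |vxy| ≤ p, the window vxy cannot contain both an a and a c: any substring of s containing both must include the entire block b^p plus at least one a and one c, so it has length ≥ p + 2 > p.
Hence at least one of the letters a, c does not occur in vy at all.

Take i = 0: the string uxz is obtained from s by deleting |vy| ≥ 1 symbols, so |uxz| = 3p − |vy| < 3p.
But the letter (a or c) that does not occur in vy still occurs exactly p times in uxz. Every string of L with exactly p copies of some letter is a^p b^p c^p, of length 3p. Since |uxz| < 3p, uxz ∉ L.

This contradicts the CFL pumping lemma, which requires uv^i xy^i z ∈ L for all i ≥ 0.
Hence L = {a^n b^n c^n : n ≥ 0} is not context-free. ∎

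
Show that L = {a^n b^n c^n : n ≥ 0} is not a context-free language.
Assume for contradiction that L is context-free, and let p ≥ 1 be the pumping length given by the pumping lemma for CFLs.
Choose s = a^p b^p c^p. Then s ∈ L and |s| = 3p ≥ p.
By the CFL pumping lemma, s = uvxyz for some u, v, x, y, z with |vxy| ≤ p, |vy| ≥ 1, and uv^i xy^i z ∈ L for every i ≥ 0.

Because |vxy| ≤ p, the window vxy cannot contain both an a and a c: any substring of s containing both must include the entire block b^p plus at least one a and one c, so it has length ≥ p + 2 > p.
Hence at least one of the letters a, c does not occur in vy at all.

Take i = 0: the string uxz is obtained from s by deleting |vy| ≥ 1 symbols, so |uxz| = 3p − |vy| < 3p.
But the letter (a or c) that does not occur in vy still occurs exactly p times in uxz. Every string of L with exactly p copies of some letter is a^p b^p c^p, of length 3p. Since |uxz| < 3p, uxz ∉ L.

This contradicts the CFL pumping lemma, which requires uv^i xy^i z ∈ L for all i ≥ 0.
Hence L = {a^n b^n c^n : n ≥ 0} is not context-free. ∎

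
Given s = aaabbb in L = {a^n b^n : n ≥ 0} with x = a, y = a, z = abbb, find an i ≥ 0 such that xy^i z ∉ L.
i = 2

xy²z = a · aa · abbb = aaaabbb; aaaabbb has 4 a's and 3 b's; 4 ≠ 3, so it is not in L.
(Other choices also work, e.g. i = 0, 3; only i = 1 is guaranteed to stay in L since xy¹z = s.)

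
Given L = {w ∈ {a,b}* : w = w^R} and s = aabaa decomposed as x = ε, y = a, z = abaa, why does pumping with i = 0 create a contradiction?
xy⁰z = abaa ∉ L

Pumping with i = 0 replaces y = a by y⁰ = ε:
- Original: s = xyz = aabaa; aabaa reversed is aabaa, the same string, so it is a palindrome and is in L
- Pumped: xy⁰z = ε · ε · abaa = abaa
- abaa reversed is aaba ≠ abaa, so it is not a palindrome and is not in L

The pumping lemma would require xy⁰z ∈ L, so this decomposition yields a contradiction.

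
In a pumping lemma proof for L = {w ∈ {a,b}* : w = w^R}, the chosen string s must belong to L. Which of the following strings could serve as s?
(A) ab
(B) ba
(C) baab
(C) baab

The pumping lemma is applied to a string s that lies in L, so first check membership of each option:
- (A) ab reversed is ba ≠ ab, so it is not a palindrome and is not in L ✗
- (B) ba reversed is ab ≠ ba, so it is not a palindrome and is not in L ✗
- (C) baab reversed is baab, the same string, so it is a palindrome and is in L ✓

Only (C) baab is in L, so it is the only candidate that could play the role of s.
(In a complete proof one picks s in terms of the pumping length p so that |s| ≥ p is guaranteed; a fixed string like baab illustrates the shape of such an s.)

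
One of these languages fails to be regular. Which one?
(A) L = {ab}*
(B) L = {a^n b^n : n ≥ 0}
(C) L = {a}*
(B) {a^n b^n : n ≥ 0}

(B) L = {a^n b^n : n ≥ 0} is NOT regular.

The pumping lemma can be used to prove this:
After pumping, the number of a's and b's become unequal

The other languages are regular because they can be recognized by finite automata.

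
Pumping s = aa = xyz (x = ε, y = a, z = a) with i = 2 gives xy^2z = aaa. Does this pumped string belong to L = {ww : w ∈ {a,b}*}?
No

xy²z = ε · aa · a = aaa.
aaa has odd length 3, so it cannot be written as ww and is not in L.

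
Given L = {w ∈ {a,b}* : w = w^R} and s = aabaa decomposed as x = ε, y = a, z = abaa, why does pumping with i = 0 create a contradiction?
xy⁰z = abaa ∉ L

Pumping with i = 0 replaces y = a by y⁰ = ε:
- Original: s = xyz = aabaa; aabaa reversed is aabaa, the same string, so it is a palindrome and is in L
- Pumped: xy⁰z = ε · ε · abaa = abaa
- abaa reversed is aaba ≠ abaa, so it is not a palindrome and is not in L

The pumping lemma would require xy⁰z ∈ L, so this decomposition yields a contradiction.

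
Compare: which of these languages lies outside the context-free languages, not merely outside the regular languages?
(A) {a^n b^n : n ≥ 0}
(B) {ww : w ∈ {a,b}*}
(B) {ww : w ∈ {a,b}*}

(B) {ww : w ∈ {a,b}*} requires the CFL pumping lemma.

- {a^n b^n : n ≥ 0} is context-free (but not regular)
  • Can be shown non-regular with the regular pumping lemma
  • After pumping, the number of a's and b's become unequal

- {ww : w ∈ {a,b}*} is NOT context-free
  • Requires the CFL pumping lemma to prove
  • Cannot verify equality of two arbitrary substrings

The CFL pumping lemma is "stronger" in that it can prove non-membership
in the larger class of context-free languages.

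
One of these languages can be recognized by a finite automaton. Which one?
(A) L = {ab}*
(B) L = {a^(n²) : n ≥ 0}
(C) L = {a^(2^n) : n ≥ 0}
(A) {ab}*

(A) L = {ab}* is regular.

This can be recognized by a finite automaton (DFA/NFA).
Regular expressions like {ab}* define regular languages.

The other choices are not regular:
- {a^(n²) : n ≥ 0}: After pumping, length is no longer a perfect square
- {a^(2^n) : n ≥ 0}: After pumping, length is no longer a power of 2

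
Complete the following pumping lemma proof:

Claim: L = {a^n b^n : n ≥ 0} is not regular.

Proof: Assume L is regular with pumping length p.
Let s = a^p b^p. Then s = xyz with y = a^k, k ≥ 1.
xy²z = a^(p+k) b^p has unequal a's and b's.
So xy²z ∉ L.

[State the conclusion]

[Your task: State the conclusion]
This contradicts the pumping lemma for regular languages,
which guarantees xy^i z ∈ L for all i ≥ 0.

Since our assumption that L is regular leads to a contradiction,
we conclude that L = {a^n b^n : n ≥ 0} is NOT regular. ∎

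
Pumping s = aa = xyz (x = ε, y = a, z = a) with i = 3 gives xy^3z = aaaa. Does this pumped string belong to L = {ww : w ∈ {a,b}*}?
Yes

xy³z = ε · aaa · a = aaaa.
aaaa splits into halves aa · aa, which are equal, so it is in L (w = aa).
(A single pumped string landing in L is not a contradiction by itself; a non-regularity proof needs some i for which xy^i z ∉ L, for every admissible decomposition.)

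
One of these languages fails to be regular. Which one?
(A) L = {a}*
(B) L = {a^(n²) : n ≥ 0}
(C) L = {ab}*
(B) {a^(n²) : n ≥ 0}

(B) L = {a^(n²) : n ≥ 0} is NOT regular.

The pumping lemma can be used to prove this:
After pumping, length is no longer a perfect square

The other languages are regular because they can be recognized by finite automata.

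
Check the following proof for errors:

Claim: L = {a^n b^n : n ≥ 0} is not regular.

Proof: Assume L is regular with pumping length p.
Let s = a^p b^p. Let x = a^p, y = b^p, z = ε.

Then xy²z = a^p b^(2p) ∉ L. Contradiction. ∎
The proof is INCORRECT.

Error: The decomposition violates |xy| ≤ p.
With x = a^p and y = b^p, we have |xy| = 2p > p.
The pumping lemma requires |xy| ≤ p, so y must be within the first p characters.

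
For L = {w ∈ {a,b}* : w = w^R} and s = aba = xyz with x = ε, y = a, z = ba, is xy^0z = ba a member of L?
No

xy⁰z = ε · ε · ba = ba.
ba reversed is ab ≠ ba, so it is not a palindrome and is not in L.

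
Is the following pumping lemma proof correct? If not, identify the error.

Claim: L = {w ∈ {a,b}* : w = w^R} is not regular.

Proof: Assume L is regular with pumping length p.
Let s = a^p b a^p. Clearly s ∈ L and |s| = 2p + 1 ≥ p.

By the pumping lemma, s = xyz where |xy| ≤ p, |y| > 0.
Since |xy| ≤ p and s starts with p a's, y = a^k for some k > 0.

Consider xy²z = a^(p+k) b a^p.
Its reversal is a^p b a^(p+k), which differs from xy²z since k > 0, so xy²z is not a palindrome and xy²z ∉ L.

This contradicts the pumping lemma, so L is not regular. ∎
The proof is correct.

This proof is valid because:
1. s = a^p b a^p is in L and is chosen in terms of p, so |s| ≥ p holds for every p
2. The decomposition analysis is correct: |xy| ≤ p forces y to lie inside the leading a's
3. The contradiction is valid: a^(p+k) b a^p has more a's before the b than after it, so it is not a palindrome
4. The conclusion follows logically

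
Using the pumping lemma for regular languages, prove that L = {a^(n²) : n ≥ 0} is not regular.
Assume for contradiction that L is regular, and let p ≥ 1 be the pumping length given by the pumping lemma.
Choose s = a^(p²). Then s ∈ L and |s| = p² ≥ p.
By the pumping lemma, s = xyz for some x, y, z with |xy| ≤ p, |y| ≥ 1, and xy^i z ∈ L for every i ≥ 0.
Here y = a^k for some k with 1 ≤ k ≤ |xy| ≤ p.

Take i = 2: |xy²z| = p² + k.
Now p² < p² + k ≤ p² + p < p² + 2p + 1 = (p + 1)².
So |xy²z| lies strictly between the consecutive squares p² and (p + 1)², hence is not a perfect square, and xy²z ∉ L.

This contradicts the pumping lemma, which requires xy^i z ∈ L for all i ≥ 0.
Hence L = {a^(n²) : n ≥ 0} is not regular. ∎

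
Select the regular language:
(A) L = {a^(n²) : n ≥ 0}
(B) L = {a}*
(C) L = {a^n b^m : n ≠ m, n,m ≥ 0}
(B) {a}*

(B) L = {a}* is regular.

This can be recognized by a finite automaton (DFA/NFA).
Regular expressions like {a}* define regular languages.

The other choices are not regular:
- {a^n b^m : n ≠ m, n,m ≥ 0}: After pumping a's, we can make n = m
- {a^(n²) : n ≥ 0}: After pumping, length is no longer a perfect square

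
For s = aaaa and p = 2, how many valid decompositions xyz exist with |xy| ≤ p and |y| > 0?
3

For s = 'aaaa' with pumping length p = 2:

Constraints: |xy| ≤ 2, |y| > 0

Valid decompositions (|xy| ≤ p, |y| ≥ 1):
  • x='', y='a', z='aaa'
  • x='a', y='a', z='aa'
  • x='', y='aa', z='aa'

Total count: 3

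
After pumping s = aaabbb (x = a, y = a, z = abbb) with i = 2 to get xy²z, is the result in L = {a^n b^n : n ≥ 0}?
No

xy²z = a · aa · abbb = aaaabbb.
aaaabbb has 4 a's and 3 b's; 4 ≠ 3, so it is not in L.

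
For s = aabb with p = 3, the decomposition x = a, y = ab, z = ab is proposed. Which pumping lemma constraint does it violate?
Violated: xyz = s

The decomposition x = a, y = ab, z = ab for s = aabb with p = 3
violates the constraint: xyz = s

xyz = 'a' + 'ab' + 'ab' = 'aabab' ≠ 'aabb' = s. The decomposition doesn't reconstruct s.

Pumping lemma constraints:
1. xyz = s (decomposition is valid)
2. |xy| ≤ p
3. |y| > 0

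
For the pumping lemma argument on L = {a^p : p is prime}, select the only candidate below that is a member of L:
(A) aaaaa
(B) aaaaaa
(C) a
(A) aaaaa

The pumping lemma is applied to a string s that lies in L, so first check membership of each option:
- (A) aaaaa has length 5, which is prime, so it is in L ✓
- (B) aaaaaa has length 6 = 2 × 3, which is not prime, so it is not in L ✗
- (C) a has length 1, which is not prime, so it is not in L ✗

Only (A) aaaaa is in L, so it is the only candidate that could play the role of s.
(In a complete proof one picks s in terms of the pumping length p so that |s| ≥ p is guaranteed; a fixed string like aaaaa illustrates the shape of such an s.)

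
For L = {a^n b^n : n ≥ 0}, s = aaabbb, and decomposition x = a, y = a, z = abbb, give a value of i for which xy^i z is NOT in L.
i = 2

xy²z = a · aa · abbb = aaaabbb; aaaabbb has 4 a's and 3 b's; 4 ≠ 3, so it is not in L.
(Other choices also work, e.g. i = 0, 3; only i = 1 is guaranteed to stay in L since xy¹z = s.)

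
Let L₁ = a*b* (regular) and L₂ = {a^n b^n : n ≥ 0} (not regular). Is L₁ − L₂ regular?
No — L₁ − L₂ is not regular.

a*b* − {a^n b^n} = {a^n b^m : n ≠ m}. If this were regular, then its complement intersected with a*b*, namely {a^n b^n : n ≥ 0}, would be regular too (closure under complement and intersection) — contradiction. So L₁ − L₂ is not regular.

Note that the bare facts "L₁ regular, L₂ non-regular" do not settle the question by themselves: the closure of regular languages under ∪, ∩, complement and difference applies only when BOTH operands are regular. With a non-regular operand the result can come out regular or non-regular depending on the specific languages, so one has to work out L₁ − L₂ for this particular pair, as above.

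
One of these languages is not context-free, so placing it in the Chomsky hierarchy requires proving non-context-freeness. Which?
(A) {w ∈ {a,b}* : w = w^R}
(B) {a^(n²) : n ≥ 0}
(B) {a^(n²) : n ≥ 0}

(B) {a^(n²) : n ≥ 0} requires the CFL pumping lemma.

- {w ∈ {a,b}* : w = w^R} is context-free (but not regular)
  • Can be shown non-regular with the regular pumping lemma
  • After pumping, the string is no longer symmetric

- {a^(n²) : n ≥ 0} is NOT context-free
  • Requires the CFL pumping lemma to prove
  • Gaps between squares grow unboundedly

The CFL pumping lemma is "stronger" in that it can prove non-membership
in the larger class of context-free languages.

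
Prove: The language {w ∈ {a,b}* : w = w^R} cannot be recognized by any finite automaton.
Assume for contradiction that L is regular, and let p ≥ 1 be the pumping length given by the pumping lemma.
Choose s = a^p b a^p. Then s ∈ L (it reads the same in both directions) and |s| = 2p + 1 ≥ p.
By the pumping lemma, s = xyz for some x, y, z with |xy| ≤ p, |y| ≥ 1, and xy^i z ∈ L for every i ≥ 0.
Since |xy| ≤ p and the first p symbols of s are all a's, y = a^k for some k with 1 ≤ k ≤ p.

Take i = 0: xy⁰z = a^(p − k) b a^p.
Its reversal is a^p b a^(p − k). These differ because the block of a's before the unique b has length p − k in one and p in the other, and p − k ≠ p since k ≥ 1. So xy⁰z is not a palindrome, i.e. xy⁰z ∉ L.

This contradicts the pumping lemma, which requires xy^i z ∈ L for all i ≥ 0.
Hence L = {w ∈ {a,b}* : w = w^R} is not regular. ∎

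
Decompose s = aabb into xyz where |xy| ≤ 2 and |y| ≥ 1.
x = '', y = 'aa', z = 'bb'

For s = aabb and p = 2, one valid decomposition is:
- x = '' (length 0)
- y = 'aa' (length 2)
- z = 'bb' (length 2)

Verification:
- xyz = '' + 'aa' + 'bb' = aabb ✓
- |xy| = 2 ≤ 2 ✓
- |y| = 2 > 0 ✓

All pumping lemma constraints are satisfied.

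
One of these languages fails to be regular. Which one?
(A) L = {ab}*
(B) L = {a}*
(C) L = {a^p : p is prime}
(C) {a^p : p is prime}

(C) L = {a^p : p is prime} is NOT regular.

The pumping lemma can be used to prove this:
After pumping, the length becomes composite

The other languages are regular because they can be recognized by finite automata.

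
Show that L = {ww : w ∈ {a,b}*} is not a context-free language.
Assume for contradiction that L is context-free, and let p ≥ 1 be the pumping length given by the pumping lemma for CFLs.
Choose s = a^p b^p a^p b^p. Then s ∈ L (take w = a^p b^p) and |s| = 4p ≥ p.
By the CFL pumping lemma, s = uvxyz for some u, v, x, y, z with |vxy| ≤ p, |vy| ≥ 1, and uv^i xy^i z ∈ L for every i ≥ 0.

Write s as four blocks A₁ B₁ A₂ B₂ with A₁ = A₂ = a^p and B₁ = B₂ = b^p. Since |vxy| ≤ p, the window vxy lies inside at most two adjacent blocks. Take i = 0 and let t = uxz, so |t| = 4p − |vy| with 1 ≤ |vy| ≤ p. If |t| is odd, t ∉ L immediately, so assume |vy| is even (hence |vy| ≥ 2) and |t|/2 = 2p − |vy|/2, which satisfies p ≤ |t|/2 ≤ 2p − 1.

Case 1 (vxy inside A₁B₁): t = a^(p−j) b^(p−l) a^p b^p with j + l = |vy|. The second half of t has length < 2p, so it is a suffix of the trailing a^p b^p and ends in b; the first half is a^(p−j) b^(p−l) a^((j+l)/2), which ends in a because (j+l)/2 ≥ 1. The halves differ, so t ∉ L.

Case 2 (vxy inside B₁A₂, straddling the middle): t = a^p b^(p−j) a^(p−l) b^p with j + l = |vy|. If t = ww, then w is a prefix of t of length ≥ p, so w begins with a^p; and w is a suffix of t of length ≥ p, so w ends with b^p. That forces |w| ≥ 2p, contradicting |w| = |t|/2 ≤ 2p − 1. So t ∉ L.

Case 3 (vxy inside A₂B₂): t = a^p b^p a^(p−j) b^(p−l) with j + l = |vy|. The first half of t is a prefix of a^p b^p, so it begins with a; the second half is b^((j+l)/2) a^(p−j) b^(p−l), which begins with b. The halves differ, so t ∉ L.

In every case uv⁰xy⁰z = uxz ∉ L.

This contradicts the CFL pumping lemma, which requires uv^i xy^i z ∈ L for all i ≥ 0.
Hence L = {ww : w ∈ {a,b}*} is not context-free. ∎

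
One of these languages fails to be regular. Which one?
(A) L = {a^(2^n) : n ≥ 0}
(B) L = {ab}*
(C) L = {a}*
(A) {a^(2^n) : n ≥ 0}

(A) L = {a^(2^n) : n ≥ 0} is NOT regular.

The pumping lemma can be used to prove this:
After pumping, length is no longer a power of 2

The other languages are regular because they can be recognized by finite automata.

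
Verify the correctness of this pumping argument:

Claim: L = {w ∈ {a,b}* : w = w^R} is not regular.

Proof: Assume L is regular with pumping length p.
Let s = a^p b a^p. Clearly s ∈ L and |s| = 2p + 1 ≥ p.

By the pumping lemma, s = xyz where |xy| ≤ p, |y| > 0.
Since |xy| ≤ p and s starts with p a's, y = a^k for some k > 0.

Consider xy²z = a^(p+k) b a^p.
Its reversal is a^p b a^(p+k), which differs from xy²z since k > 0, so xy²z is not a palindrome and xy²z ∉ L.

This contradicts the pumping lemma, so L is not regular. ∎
The proof is correct.

This proof is valid because:
1. s = a^p b a^p is in L and is chosen in terms of p, so |s| ≥ p holds for every p
2. The decomposition analysis is correct: |xy| ≤ p forces y to lie inside the leading a's
3. The contradiction is valid: a^(p+k) b a^p has more a's before the b than after it, so it is not a palindrome
4. The conclusion follows logically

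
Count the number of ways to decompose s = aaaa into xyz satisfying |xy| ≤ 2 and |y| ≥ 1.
3

For s = 'aaaa' with pumping length p = 2:

Constraints: |xy| ≤ 2, |y| > 0

Valid decompositions (|xy| ≤ p, |y| ≥ 1):
  • x='', y='a', z='aaa'
  • x='a', y='a', z='aa'
  • x='', y='aa', z='aa'

Total count: 3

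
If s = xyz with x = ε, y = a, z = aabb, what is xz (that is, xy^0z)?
aabb

Given x = '', y = 'a', z = 'aabb' and i = 0:

xy^0z = x + y·y·...·y (0 times) + z
       = '' + 'a'^0 + 'aabb'
       = '' + '' + 'aabb'
       = 'aabb'

The pumped string is 'aabb' with length 4.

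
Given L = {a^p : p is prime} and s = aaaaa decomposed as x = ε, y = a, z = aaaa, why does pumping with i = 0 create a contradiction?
xy⁰z = aaaa ∉ L

Pumping with i = 0 replaces y = a by y⁰ = ε:
- Original: s = xyz = aaaaa; aaaaa has length 5, which is prime, so it is in L
- Pumped: xy⁰z = ε · ε · aaaa = aaaa
- aaaa has length 4 = 2 × 2, which is not prime, so it is not in L

The pumping lemma would require xy⁰z ∈ L, so this decomposition yields a contradiction.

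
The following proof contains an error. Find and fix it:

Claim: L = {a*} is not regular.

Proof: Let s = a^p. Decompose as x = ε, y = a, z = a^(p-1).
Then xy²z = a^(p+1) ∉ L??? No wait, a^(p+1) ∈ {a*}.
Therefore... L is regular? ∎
Error: The proof attempts to show a*  is not regular, but a* IS regular!

Correction: a* is a regular language (recognized by a simple DFA with one accepting state and self-loop on 'a'). The pumping lemma can only prove non-regularity, not regularity. For regular languages, pumping always works.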